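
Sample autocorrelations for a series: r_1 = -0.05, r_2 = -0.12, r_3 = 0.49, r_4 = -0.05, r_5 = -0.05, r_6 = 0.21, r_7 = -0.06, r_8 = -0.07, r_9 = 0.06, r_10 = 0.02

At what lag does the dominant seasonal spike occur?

3

The largest autocorrelation is r_3 = 0.49, with a weaker echo at lag 6 (0.21); the remaining lags stay at or below 0.06.
The dominant spike at lag 3 indicates a seasonal period of 3.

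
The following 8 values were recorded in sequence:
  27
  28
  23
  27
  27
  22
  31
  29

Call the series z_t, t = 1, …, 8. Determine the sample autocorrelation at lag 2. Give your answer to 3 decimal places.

Mean z̄ = (27 + 28 + 23 + 27 + 27 + 22 + 31 + 29)/8 = 26.7500
Deviations from mean: 0.2500, 1.2500, -3.7500, 0.2500, 0.2500, -4.7500, 4.2500, 2.2500
Σ(z_t−z̄)(z_{t+2}−z̄) = (-0.9375) + (0.3125) + (-0.9375) + (-1.1875) + (1.0625) + (-10.6875) = -12.3750
Denominator Σ(z_t−z̄)² = 61.5000
r_2 = -12.3750 / 61.5000 = -0.201

-0.201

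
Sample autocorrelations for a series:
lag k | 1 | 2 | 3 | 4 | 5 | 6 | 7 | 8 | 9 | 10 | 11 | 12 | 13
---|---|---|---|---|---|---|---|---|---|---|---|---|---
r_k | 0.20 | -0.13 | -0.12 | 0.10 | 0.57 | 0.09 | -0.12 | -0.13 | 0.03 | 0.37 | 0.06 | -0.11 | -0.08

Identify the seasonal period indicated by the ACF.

The largest autocorrelation is r_5 = 0.57, with a weaker echo at lag 10 (0.37); the remaining lags stay at or below 0.20.
The dominant spike at lag 5 indicates a seasonal period of 5.

5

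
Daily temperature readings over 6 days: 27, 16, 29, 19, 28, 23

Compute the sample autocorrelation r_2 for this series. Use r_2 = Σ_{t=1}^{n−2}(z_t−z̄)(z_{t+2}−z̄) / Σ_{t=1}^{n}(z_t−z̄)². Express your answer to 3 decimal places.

Mean z̄ = (27 + 16 + 29 + 19 + 28 + 23)/6 = 23.6667
Deviations from mean: 3.3333, -7.6667, 5.3333, -4.6667, 4.3333, -0.6667
Numerator Σ_{t=1}^{4}(z_t−z̄)(z_{t+2}−z̄) = 79.7778
Denominator Σ(z_t−z̄)² = 139.3333
r_2 = 79.7778 / 139.3333 = 0.573

0.573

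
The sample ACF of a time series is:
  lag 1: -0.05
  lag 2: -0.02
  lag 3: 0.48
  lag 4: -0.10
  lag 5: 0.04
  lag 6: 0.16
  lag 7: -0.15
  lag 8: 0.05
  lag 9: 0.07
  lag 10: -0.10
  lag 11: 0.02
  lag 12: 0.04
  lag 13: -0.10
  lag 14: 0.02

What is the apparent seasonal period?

The largest autocorrelation is r_3 = 0.48, with a weaker echo at lag 6 (0.16); the remaining lags stay at or below 0.07.
The dominant spike at lag 3 indicates a seasonal period of 3.

3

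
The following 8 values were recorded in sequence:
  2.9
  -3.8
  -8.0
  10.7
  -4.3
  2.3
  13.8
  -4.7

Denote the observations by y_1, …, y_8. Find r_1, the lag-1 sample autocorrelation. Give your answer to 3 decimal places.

Mean ȳ = (2.9 − 3.8 − 8.0 + 10.7 − 4.3 + 2.3 + 13.8 − 4.7)/8 = 1.1125
Deviations from mean: 1.7875, -4.9125, -9.1125, 9.5875, -5.4125, 1.1875, 12.6875, -5.8125
Σ(y_t−ȳ)(y_{t+1}−ȳ) = (-8.7811) + (44.7652) + (-87.3661) + (-51.8923) + (-6.4273) + (15.0664) + (-73.7461) = -168.3814
Denominator Σ(y_t−ȳ)² = 427.7488
r_1 = -168.3814 / 427.7488 = -0.394

-0.394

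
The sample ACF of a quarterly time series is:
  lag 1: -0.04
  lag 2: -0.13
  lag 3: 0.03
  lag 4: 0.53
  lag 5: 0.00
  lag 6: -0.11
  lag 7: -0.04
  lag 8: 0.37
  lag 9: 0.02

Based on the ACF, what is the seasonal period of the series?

The largest autocorrelation is r_4 = 0.53, with a weaker echo at lag 8 (0.37); the remaining lags stay at or below 0.03.
The dominant spike at lag 4 indicates a seasonal period of 4.

4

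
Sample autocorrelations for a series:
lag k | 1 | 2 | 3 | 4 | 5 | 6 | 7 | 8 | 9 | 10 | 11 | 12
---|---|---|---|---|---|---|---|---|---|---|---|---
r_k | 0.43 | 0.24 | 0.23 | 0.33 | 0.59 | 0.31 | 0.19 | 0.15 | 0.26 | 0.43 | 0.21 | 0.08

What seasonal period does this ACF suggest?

The largest autocorrelation is r_5 = 0.59; the remaining lags stay at or below 0.43. The elevated value at lag 1 (0.43), dropping to 0.24 at lag 2, reflects decaying short-term dependence rather than seasonality.
The dominant spike at lag 5 indicates a seasonal period of 5.

5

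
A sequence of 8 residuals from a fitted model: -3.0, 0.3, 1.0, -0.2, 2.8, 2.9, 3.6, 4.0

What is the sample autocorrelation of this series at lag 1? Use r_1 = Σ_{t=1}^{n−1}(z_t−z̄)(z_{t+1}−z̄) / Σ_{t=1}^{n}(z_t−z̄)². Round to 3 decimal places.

0.377

Mean z̄ = (-3.0 + 0.3 + 1.0 − 0.2 + 2.8 + 2.9 + 3.6 + 4.0)/8 = 1.4250
Σ(z_t−z̄)(z_{t+1}−z̄) = (4.9781) + (0.4781) + (0.6906) + (-2.2344) + (2.0281) + (3.2081) + (5.6006) = 14.7494
Denominator Σ(z_t−z̄)² = 39.0950
r_1 = 14.7494 / 39.0950 = 0.377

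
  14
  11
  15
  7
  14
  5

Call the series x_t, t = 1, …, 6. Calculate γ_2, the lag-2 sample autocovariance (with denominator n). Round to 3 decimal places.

Mean x̄ = (14 + 11 + 15 + 7 + 14 + 5)/6 = 11.0000
Σ_{t=1}^{4}(x_t−x̄)(x_{t+2}−x̄) = 48.0000
γ_2 = 48.0000 / 6 = 8.000

8.000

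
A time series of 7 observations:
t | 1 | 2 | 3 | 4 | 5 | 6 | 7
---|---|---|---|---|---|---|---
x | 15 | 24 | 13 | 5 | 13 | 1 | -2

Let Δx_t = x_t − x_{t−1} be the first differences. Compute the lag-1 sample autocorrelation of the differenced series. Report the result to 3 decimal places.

First differences Δx: 9, -11, -8, 8, -12, -3
Mean of differences = -2.8333
Numerator Σ(Δx_t−Δx̄)(Δx_{t+1}−Δx̄) = -208.1944
Denominator Σ(Δx_t−Δx̄)² = 434.8333
r_1(Δx) = -208.1944 / 434.8333 = -0.479

-0.479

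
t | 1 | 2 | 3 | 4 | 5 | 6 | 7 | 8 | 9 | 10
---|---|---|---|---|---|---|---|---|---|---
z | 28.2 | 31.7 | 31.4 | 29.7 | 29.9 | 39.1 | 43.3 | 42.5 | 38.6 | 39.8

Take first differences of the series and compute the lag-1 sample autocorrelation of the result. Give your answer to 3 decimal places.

First differences Δz: 3.5, -0.3, -1.7, 0.2, 9.2, 4.2, -0.8, -3.9, 1.2
Mean of differences = 1.2889
Numerator Σ(Δz_t−Δz̄)(Δz_{t+1}−Δz̄) = 24.1254
Denominator Σ(Δz_t−Δz̄)² = 119.8889
r_1(Δz) = 24.1254 / 119.8889 = 0.201

0.201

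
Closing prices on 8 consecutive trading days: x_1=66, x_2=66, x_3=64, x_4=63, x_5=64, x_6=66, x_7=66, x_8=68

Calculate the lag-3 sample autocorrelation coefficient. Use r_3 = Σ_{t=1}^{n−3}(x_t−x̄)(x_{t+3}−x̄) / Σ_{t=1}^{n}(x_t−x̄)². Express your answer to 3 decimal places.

-0.464

Mean x̄ = (66 + 66 + 64 + 63 + 64 + 66 + 66 + 68)/8 = 65.3750
Σ(x_t−x̄)(x_{t+3}−x̄) = (-1.4844) + (-0.8594) + (-0.8594) + (-1.4844) + (-3.6094) = -8.2969
Denominator Σ(x_t−x̄)² = 17.8750
r_3 = -8.2969 / 17.8750 = -0.464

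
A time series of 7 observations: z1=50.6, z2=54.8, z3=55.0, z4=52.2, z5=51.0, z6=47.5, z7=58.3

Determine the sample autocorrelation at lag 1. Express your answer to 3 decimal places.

Mean z̄ = (50.6 + 54.8 + 55.0 + 52.2 + 51.0 + 47.5 + 58.3)/7 = 52.7714
Deviations from mean: -2.1714, 2.0286, 2.2286, -0.5714, -1.7714, -5.2714, 5.5286
Numerator Σ_{t=1}^{6}(z_t−z̄)(z_{t+1}−z̄) = -19.9508
Denominator Σ(z_t−z̄)² = 75.6143
r_1 = -19.9508 / 75.6143 = -0.264

-0.264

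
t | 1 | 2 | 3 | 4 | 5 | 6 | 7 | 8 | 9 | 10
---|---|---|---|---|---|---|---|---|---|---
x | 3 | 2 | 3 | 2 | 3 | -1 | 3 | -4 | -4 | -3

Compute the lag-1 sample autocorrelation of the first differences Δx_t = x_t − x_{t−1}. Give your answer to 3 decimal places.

First differences Δx: -1, 1, -1, 1, -4, 4, -7, 0, 1
Mean of differences = -0.6667
Numerator Σ(Δx_t−Δx̄)(Δx_{t+1}−Δx̄) = -55.4444
Denominator Σ(Δx_t−Δx̄)² = 82.0000
r_1(Δx) = -55.4444 / 82.0000 = -0.676

-0.676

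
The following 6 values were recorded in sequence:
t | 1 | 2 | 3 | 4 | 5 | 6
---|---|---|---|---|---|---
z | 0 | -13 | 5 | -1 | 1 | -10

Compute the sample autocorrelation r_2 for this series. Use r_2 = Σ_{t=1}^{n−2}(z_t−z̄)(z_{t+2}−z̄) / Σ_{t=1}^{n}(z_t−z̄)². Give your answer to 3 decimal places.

0.091

Mean z̄ = (0 − 13 + 5 − 1 + 1 − 10)/6 = -3.0000
Deviations from mean: 3.0000, -10.0000, 8.0000, 2.0000, 4.0000, -7.0000
Σ(z_t−z̄)(z_{t+2}−z̄) = (24.0000) + (-20.0000) + (32.0000) + (-14.0000) = 22.0000
Denominator Σ(z_t−z̄)² = 242.0000
r_2 = 22.0000 / 242.0000 = 0.091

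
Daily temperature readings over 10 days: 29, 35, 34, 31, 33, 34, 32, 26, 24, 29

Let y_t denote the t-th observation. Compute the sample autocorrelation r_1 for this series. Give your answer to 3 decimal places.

0.476

Mean ȳ = (29 + 35 + 34 + 31 + 33 + 34 + 32 + 26 + 24 + 29)/10 = 30.7000
Numerator Σ_{t=1}^{9}(y_t−ȳ)(y_{t+1}−ȳ) = 57.2100
Denominator Σ(y_t−ȳ)² = 120.1000
r_1 = 57.2100 / 120.1000 = 0.476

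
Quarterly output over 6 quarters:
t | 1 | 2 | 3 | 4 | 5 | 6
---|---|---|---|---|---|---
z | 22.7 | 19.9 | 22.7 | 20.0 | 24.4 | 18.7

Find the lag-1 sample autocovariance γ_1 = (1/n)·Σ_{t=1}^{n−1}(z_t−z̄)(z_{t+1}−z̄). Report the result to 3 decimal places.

Mean z̄ = (22.7 + 19.9 + 22.7 + 20.0 + 24.4 + 18.7)/6 = 21.4000
Deviations: 1.3000, -1.5000, 1.3000, -1.4000, 3.0000, -2.7000
Σ_{t=1}^{5}(z_t−z̄)(z_{t+1}−z̄) = -18.0200
γ_1 = -18.0200 / 6 = -3.003

-3.003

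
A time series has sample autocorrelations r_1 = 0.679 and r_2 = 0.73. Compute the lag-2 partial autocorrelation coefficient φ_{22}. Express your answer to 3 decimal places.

0.499

φ_{22} = (r_2 − r_1²) / (1 − r_1²)
r_1² = (0.679)² = 0.461041
Numerator = 0.73 − 0.4610 = 0.2690; denominator = 1 − 0.4610 = 0.5390
φ_{22} = 0.2690 / 0.5390 = 0.499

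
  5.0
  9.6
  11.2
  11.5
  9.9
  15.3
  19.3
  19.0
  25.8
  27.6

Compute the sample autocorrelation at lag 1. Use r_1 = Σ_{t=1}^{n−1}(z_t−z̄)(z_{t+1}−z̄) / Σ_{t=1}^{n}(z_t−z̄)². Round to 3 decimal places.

0.614

Mean z̄ = (5.0 + 9.6 + 11.2 + 11.5 + 9.9 + 15.3 + 19.3 + 19.0 + 25.8 + 27.6)/10 = 15.4200
Numerator Σ_{t=1}^{9}(z_t−z̄)(z_{t+1}−z̄) = 301.0616
Denominator Σ(z_t−z̄)² = 490.0760
r_1 = 301.0616 / 490.0760 = 0.614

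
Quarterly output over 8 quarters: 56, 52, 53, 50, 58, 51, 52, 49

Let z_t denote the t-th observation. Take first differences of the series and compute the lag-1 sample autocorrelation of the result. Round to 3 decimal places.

-0.690

First differences Δz: -4, 1, -3, 8, -7, 1, -3
Mean of differences = -1.0000
Numerator Σ(Δz_t−Δz̄)(Δz_{t+1}−Δz̄) = -98.0000
Denominator Σ(Δz_t−Δz̄)² = 142.0000
r_1(Δz) = -98.0000 / 142.0000 = -0.690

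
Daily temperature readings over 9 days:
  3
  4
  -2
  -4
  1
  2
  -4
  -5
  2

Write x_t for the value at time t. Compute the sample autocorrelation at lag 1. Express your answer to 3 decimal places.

0.098

Mean x̄ = (3 + 4 − 2 − 4 + 1 + 2 − 4 − 5 + 2)/9 = -0.3333
Numerator Σ_{t=1}^{8}(x_t−x̄)(x_{t+1}−x̄) = 9.2222
Denominator Σ(x_t−x̄)² = 94.0000
r_1 = 9.2222 / 94.0000 = 0.098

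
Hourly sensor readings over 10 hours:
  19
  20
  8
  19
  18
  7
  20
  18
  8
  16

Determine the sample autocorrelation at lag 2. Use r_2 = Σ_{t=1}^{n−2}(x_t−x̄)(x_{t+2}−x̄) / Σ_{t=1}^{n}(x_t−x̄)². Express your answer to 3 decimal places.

Mean x̄ = (19 + 20 + 8 + 19 + 18 + 7 + 20 + 18 + 8 + 16)/10 = 15.3000
Numerator Σ_{t=1}^{8}(x_t−x̄)(x_{t+2}−x̄) = -102.1800
Denominator Σ(x_t−x̄)² = 262.1000
r_2 = -102.1800 / 262.1000 = -0.390

-0.390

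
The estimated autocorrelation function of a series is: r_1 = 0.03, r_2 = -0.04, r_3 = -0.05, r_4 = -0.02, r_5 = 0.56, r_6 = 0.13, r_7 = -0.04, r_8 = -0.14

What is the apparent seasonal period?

The largest autocorrelation is r_5 = 0.56; the remaining lags stay at or below 0.13.
The dominant spike at lag 5 indicates a seasonal period of 5.

5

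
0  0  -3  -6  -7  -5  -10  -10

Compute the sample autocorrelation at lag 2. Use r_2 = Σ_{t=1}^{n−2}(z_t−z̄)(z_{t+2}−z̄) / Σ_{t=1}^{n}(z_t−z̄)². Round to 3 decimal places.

Mean z̄ = (0 + 0 − 3 − 6 − 7 − 5 − 10 − 10)/8 = -5.1250
Σ(z_t−z̄)(z_{t+2}−z̄) = (10.8906) + (-4.4844) + (-3.9844) + (-0.1094) + (9.1406) + (-0.6094) = 10.8438
Denominator Σ(z_t−z̄)² = 108.8750
r_2 = 10.8438 / 108.8750 = 0.100

0.100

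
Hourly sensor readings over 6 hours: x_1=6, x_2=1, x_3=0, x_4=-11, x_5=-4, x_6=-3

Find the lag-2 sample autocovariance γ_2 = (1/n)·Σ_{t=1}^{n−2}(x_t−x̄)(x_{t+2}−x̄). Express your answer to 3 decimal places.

Mean x̄ = (6 + 1 + 0 − 11 − 4 − 3)/6 = -1.8333
Deviations: 7.8333, 2.8333, 1.8333, -9.1667, -2.1667, -1.1667
Σ_{t=1}^{4}(x_t−x̄)(x_{t+2}−x̄) = -4.8889
γ_2 = -4.8889 / 6 = -0.815

-0.815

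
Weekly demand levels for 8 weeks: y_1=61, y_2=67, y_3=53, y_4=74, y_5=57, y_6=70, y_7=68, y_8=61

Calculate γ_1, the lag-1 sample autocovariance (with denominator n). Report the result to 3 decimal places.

-31.424

Mean ȳ = (61 + 67 + 53 + 74 + 57 + 70 + 68 + 61)/8 = 63.8750
Deviations: -2.8750, 3.1250, -10.8750, 10.1250, -6.8750, 6.1250, 4.1250, -2.8750
Σ_{t=1}^{7}(y_t−ȳ)(y_{t+1}−ȳ) = -251.3906
γ_1 = -251.3906 / 8 = -31.424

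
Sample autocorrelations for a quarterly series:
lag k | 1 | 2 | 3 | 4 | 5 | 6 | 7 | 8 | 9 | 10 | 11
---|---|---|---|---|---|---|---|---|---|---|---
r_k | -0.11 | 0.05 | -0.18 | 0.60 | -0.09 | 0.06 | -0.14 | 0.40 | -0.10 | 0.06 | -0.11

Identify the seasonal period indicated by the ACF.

The largest autocorrelation is r_4 = 0.60, with a weaker echo at lag 8 (0.40); the remaining lags stay at or below 0.06.
The dominant spike at lag 4 indicates a seasonal period of 4.

4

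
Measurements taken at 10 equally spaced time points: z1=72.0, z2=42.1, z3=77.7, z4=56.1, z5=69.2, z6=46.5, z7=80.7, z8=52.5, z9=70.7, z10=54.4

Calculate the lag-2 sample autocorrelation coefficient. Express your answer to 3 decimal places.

Mean z̄ = (72.0 + 42.1 + 77.7 + 56.1 + 69.2 + 46.5 + 80.7 + 52.5 + 70.7 + 54.4)/10 = 62.1900
Numerator Σ_{t=1}^{8}(z_t−z̄)(z_{t+2}−z̄) = 993.5748
Denominator Σ(z_t−z̄)² = 1642.4290
r_2 = 993.5748 / 1642.4290 = 0.605

0.605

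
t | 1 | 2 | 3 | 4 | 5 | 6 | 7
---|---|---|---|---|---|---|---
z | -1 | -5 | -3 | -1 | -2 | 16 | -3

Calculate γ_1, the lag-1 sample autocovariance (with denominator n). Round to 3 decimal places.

-7.962

Mean z̄ = (-1 − 5 − 3 − 1 − 2 + 16 − 3)/7 = 0.1429
Σ_{t=1}^{6}(z_t−z̄)(z_{t+1}−z̄) = -55.7347
γ_1 = -55.7347 / 7 = -7.962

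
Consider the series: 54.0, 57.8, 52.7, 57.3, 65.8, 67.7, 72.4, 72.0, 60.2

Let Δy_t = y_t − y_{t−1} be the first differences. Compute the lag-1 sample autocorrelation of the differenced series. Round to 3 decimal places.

0.043

First differences Δy: 3.8, -5.1, 4.6, 8.5, 1.9, 4.7, -0.4, -11.8
Mean of differences = 0.7750
Numerator Σ(Δy_t−Δȳ)(Δy_{t+1}−Δȳ) = 12.5744
Denominator Σ(Δy_t−Δȳ)² = 294.1550
r_1(Δy) = 12.5744 / 294.1550 = 0.043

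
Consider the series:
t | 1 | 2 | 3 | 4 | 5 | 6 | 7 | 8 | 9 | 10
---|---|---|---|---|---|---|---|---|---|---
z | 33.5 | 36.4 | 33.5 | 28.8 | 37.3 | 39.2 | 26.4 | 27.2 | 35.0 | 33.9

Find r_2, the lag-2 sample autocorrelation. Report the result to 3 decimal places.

Mean z̄ = (33.5 + 36.4 + 33.5 + 28.8 + 37.3 + 39.2 + 26.4 + 27.2 + 35.0 + 33.9)/10 = 33.1200
Numerator Σ_{t=1}^{8}(z_t−z̄)(z_{t+2}−z̄) = -120.0368
Denominator Σ(z_t−z̄)² = 168.4960
r_2 = -120.0368 / 168.4960 = -0.712

-0.712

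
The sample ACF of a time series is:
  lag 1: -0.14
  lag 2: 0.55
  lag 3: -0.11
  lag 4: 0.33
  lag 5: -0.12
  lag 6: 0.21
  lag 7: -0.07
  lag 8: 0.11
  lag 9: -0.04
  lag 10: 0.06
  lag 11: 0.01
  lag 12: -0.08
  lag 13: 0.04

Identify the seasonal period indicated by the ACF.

2

The largest autocorrelation is r_2 = 0.55, with weaker echoes at lags 4 (0.33) and 6 (0.21); the remaining lags stay at or below 0.11.
The dominant spike at lag 2 indicates a seasonal period of 2.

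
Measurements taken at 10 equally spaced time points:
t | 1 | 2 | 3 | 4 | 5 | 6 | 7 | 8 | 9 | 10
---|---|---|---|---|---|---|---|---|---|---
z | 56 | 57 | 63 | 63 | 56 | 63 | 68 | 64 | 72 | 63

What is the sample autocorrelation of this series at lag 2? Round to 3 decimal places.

Mean z̄ = (56 + 57 + 63 + 63 + 56 + 63 + 68 + 64 + 72 + 63)/10 = 62.5000
Numerator Σ_{t=1}^{8}(z_t−z̄)(z_{t+2}−z̄) = 9.0000
Denominator Σ(z_t−z̄)² = 238.5000
r_2 = 9.0000 / 238.5000 = 0.038

0.038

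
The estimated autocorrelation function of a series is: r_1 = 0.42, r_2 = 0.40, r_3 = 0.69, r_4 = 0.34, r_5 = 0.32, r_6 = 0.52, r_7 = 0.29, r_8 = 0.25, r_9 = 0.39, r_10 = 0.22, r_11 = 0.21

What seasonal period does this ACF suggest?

3

The largest autocorrelation is r_3 = 0.69, with a weaker echo at lag 6 (0.52); the remaining lags stay at or below 0.42. The elevated value at lag 1 (0.42), dropping to 0.40 at lag 2, reflects decaying short-term dependence rather than seasonality.
The dominant spike at lag 3 indicates a seasonal period of 3.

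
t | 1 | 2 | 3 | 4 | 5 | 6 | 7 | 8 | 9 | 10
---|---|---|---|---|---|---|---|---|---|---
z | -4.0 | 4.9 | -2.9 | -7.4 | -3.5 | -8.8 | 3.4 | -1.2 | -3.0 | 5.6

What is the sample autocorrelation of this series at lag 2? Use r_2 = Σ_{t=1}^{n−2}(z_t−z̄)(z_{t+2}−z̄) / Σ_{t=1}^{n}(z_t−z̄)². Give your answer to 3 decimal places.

Mean z̄ = (-4.0 + 4.9 − 2.9 − 7.4 − 3.5 − 8.8 + 3.4 − 1.2 − 3.0 + 5.6)/10 = -1.6900
Numerator Σ_{t=1}^{8}(z_t−z̄)(z_{t+2}−z̄) = -7.8382
Denominator Σ(z_t−z̄)² = 217.6690
r_2 = -7.8382 / 217.6690 = -0.036

-0.036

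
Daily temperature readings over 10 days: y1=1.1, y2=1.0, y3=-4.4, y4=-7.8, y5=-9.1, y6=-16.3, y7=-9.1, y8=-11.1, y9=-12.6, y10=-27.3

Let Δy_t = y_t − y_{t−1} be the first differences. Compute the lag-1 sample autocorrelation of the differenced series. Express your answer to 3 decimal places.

First differences Δy: -0.1, -5.4, -3.4, -1.3, -7.2, 7.2, -2.0, -1.5, -14.7
Mean of differences = -3.1556
Numerator Σ(Δy_t−Δȳ)(Δy_{t+1}−Δȳ) = -61.3831
Denominator Σ(Δy_t−Δȳ)² = 278.8222
r_1(Δy) = -61.3831 / 278.8222 = -0.220

-0.220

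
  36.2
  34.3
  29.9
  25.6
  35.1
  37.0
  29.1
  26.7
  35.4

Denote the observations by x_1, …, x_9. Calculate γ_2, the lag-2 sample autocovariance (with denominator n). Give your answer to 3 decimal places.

Mean x̄ = (36.2 + 34.3 + 29.9 + 25.6 + 35.1 + 37.0 + 29.1 + 26.7 + 35.4)/9 = 32.1444
Σ_{t=1}^{7}(x_t−x̄)(x_{t+2}−x̄) = -106.9651
γ_2 = -106.9651 / 9 = -11.885

-11.885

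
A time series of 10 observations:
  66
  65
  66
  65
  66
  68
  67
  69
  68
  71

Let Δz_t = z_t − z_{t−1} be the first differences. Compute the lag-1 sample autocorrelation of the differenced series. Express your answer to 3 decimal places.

-0.592

First differences Δz: -1, 1, -1, 1, 2, -1, 2, -1, 3
Mean of differences = 0.5556
Numerator Σ(Δz_t−Δz̄)(Δz_{t+1}−Δz̄) = -11.9753
Denominator Σ(Δz_t−Δz̄)² = 20.2222
r_1(Δz) = -11.9753 / 20.2222 = -0.592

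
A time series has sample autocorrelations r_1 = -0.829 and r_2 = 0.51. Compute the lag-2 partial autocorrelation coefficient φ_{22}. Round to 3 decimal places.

-0.567

φ_{22} = (r_2 − r_1²) / (1 − r_1²)
r_1² = (-0.829)² = 0.687241
Numerator = 0.51 − 0.6872 = -0.1772; denominator = 1 − 0.6872 = 0.3128
φ_{22} = -0.1772 / 0.3128 = -0.567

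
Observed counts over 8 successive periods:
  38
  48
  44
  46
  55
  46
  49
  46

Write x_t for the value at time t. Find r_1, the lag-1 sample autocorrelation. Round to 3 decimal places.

Mean x̄ = (38 + 48 + 44 + 46 + 55 + 46 + 49 + 46)/8 = 46.5000
Deviations from mean: -8.5000, 1.5000, -2.5000, -0.5000, 8.5000, -0.5000, 2.5000, -0.5000
Σ(x_t−x̄)(x_{t+1}−x̄) = (-12.7500) + (-3.7500) + (1.2500) + (-4.2500) + (-4.2500) + (-1.2500) + (-1.2500) = -26.2500
Denominator Σ(x_t−x̄)² = 160.0000
r_1 = -26.2500 / 160.0000 = -0.164

-0.164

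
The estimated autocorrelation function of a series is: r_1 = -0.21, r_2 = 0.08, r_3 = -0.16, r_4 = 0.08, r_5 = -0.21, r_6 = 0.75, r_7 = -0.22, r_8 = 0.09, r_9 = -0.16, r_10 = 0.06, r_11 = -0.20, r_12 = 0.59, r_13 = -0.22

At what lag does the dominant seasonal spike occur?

The largest autocorrelation is r_6 = 0.75, with a weaker echo at lag 12 (0.59); the remaining lags stay at or below 0.09.
The dominant spike at lag 6 indicates a seasonal period of 6.

6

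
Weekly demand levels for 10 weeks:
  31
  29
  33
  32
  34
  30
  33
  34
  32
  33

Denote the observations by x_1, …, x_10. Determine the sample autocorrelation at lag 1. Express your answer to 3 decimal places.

Mean x̄ = (31 + 29 + 33 + 32 + 34 + 30 + 33 + 34 + 32 + 33)/10 = 32.1000
Numerator Σ_{t=1}^{9}(x_t−x̄)(x_{t+1}−x̄) = -4.1100
Denominator Σ(x_t−x̄)² = 24.9000
r_1 = -4.1100 / 24.9000 = -0.165

-0.165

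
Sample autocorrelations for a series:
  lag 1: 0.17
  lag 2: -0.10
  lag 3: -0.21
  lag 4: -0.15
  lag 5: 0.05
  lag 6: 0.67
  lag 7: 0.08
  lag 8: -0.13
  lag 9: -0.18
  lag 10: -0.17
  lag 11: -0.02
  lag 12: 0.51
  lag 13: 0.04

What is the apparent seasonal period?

The largest autocorrelation is r_6 = 0.67, with a weaker echo at lag 12 (0.51); the remaining lags stay at or below 0.17.
The dominant spike at lag 6 indicates a seasonal period of 6.

6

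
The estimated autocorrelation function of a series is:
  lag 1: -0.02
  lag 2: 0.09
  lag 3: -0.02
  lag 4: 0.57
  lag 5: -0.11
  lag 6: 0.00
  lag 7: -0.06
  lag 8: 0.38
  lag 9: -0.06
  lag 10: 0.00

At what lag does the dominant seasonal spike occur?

The largest autocorrelation is r_4 = 0.57, with a weaker echo at lag 8 (0.38); the remaining lags stay at or below 0.09.
The dominant spike at lag 4 indicates a seasonal period of 4.

4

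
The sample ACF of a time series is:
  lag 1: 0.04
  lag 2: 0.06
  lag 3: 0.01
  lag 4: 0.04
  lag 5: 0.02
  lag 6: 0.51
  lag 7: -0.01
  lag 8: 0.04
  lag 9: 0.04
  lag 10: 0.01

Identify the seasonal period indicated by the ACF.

The largest autocorrelation is r_6 = 0.51; the remaining lags stay at or below 0.06.
The dominant spike at lag 6 indicates a seasonal period of 6.

6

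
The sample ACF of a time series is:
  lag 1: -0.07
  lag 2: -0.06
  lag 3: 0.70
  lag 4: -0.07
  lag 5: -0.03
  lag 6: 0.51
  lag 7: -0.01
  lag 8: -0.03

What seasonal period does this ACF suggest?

3

The largest autocorrelation is r_3 = 0.70, with a weaker echo at lag 6 (0.51); the remaining lags stay at or below -0.01.
The dominant spike at lag 3 indicates a seasonal period of 3.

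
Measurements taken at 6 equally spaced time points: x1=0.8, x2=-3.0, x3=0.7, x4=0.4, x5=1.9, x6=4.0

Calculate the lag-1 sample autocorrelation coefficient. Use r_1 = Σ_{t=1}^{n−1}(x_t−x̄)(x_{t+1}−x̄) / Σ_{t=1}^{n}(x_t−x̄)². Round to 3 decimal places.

Mean x̄ = (0.8 − 3.0 + 0.7 + 0.4 + 1.9 + 4.0)/6 = 0.8000
Deviations from mean: 0.0000, -3.8000, -0.1000, -0.4000, 1.1000, 3.2000
Numerator Σ_{t=1}^{5}(x_t−x̄)(x_{t+1}−x̄) = 3.5000
Denominator Σ(x_t−x̄)² = 26.0600
r_1 = 3.5000 / 26.0600 = 0.134

0.134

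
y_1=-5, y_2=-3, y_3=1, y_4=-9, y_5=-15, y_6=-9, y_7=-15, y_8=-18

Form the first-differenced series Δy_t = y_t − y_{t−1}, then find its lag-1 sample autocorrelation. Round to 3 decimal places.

-0.243

First differences Δy: 2, 4, -10, -6, 6, -6, -3
Mean of differences = -1.8571
Numerator Σ(Δy_t−Δȳ)(Δy_{t+1}−Δȳ) = -51.7347
Denominator Σ(Δy_t−Δȳ)² = 212.8571
r_1(Δy) = -51.7347 / 212.8571 = -0.243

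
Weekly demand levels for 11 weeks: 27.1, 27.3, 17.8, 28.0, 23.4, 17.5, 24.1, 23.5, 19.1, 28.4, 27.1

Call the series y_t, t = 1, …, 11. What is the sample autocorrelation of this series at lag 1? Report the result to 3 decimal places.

-0.235

Mean ȳ = (27.1 + 27.3 + 17.8 + 28.0 + 23.4 + 17.5 + 24.1 + 23.5 + 19.1 + 28.4 + 27.1)/11 = 23.9364
Numerator Σ_{t=1}^{10}(y_t−ȳ)(y_{t+1}−ȳ) = -40.1431
Denominator Σ(y_t−ȳ)² = 170.7455
r_1 = -40.1431 / 170.7455 = -0.235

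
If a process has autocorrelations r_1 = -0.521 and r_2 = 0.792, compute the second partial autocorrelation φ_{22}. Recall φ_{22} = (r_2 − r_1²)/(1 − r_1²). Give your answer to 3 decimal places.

0.715

φ_{22} = (r_2 − r_1²) / (1 − r_1²)
r_1² = (-0.521)² = 0.271441
Numerator = 0.792 − 0.2714 = 0.5206; denominator = 1 − 0.2714 = 0.7286
φ_{22} = 0.5206 / 0.7286 = 0.715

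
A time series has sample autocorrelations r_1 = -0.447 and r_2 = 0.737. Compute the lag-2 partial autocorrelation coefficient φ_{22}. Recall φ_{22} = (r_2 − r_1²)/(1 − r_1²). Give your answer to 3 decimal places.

φ_{22} = (r_2 − r_1²) / (1 − r_1²)
r_1² = (-0.447)² = 0.199809
Numerator = 0.737 − 0.1998 = 0.5372; denominator = 1 − 0.1998 = 0.8002
φ_{22} = 0.5372 / 0.8002 = 0.671

0.671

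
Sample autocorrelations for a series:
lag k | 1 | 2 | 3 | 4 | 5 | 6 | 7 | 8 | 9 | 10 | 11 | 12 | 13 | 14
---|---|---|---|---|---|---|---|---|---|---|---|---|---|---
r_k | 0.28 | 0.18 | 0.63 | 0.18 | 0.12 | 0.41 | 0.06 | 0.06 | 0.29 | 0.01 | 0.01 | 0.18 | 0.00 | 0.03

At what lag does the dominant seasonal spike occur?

The largest autocorrelation is r_3 = 0.63, with weaker echoes at lags 6 (0.41) and 9 (0.29); the remaining lags stay at or below 0.28. The elevated value at lag 1 (0.28), dropping to 0.18 at lag 2, reflects decaying short-term dependence rather than seasonality.
The dominant spike at lag 3 indicates a seasonal period of 3.

3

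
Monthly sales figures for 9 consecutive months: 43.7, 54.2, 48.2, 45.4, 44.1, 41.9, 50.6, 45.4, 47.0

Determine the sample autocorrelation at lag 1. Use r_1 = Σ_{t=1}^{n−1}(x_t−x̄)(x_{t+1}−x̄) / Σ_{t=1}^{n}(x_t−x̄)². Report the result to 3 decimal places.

Mean x̄ = (43.7 + 54.2 + 48.2 + 45.4 + 44.1 + 41.9 + 50.6 + 45.4 + 47.0)/9 = 46.7222
Numerator Σ_{t=1}^{8}(x_t−x̄)(x_{t+1}−x̄) = -21.5849
Denominator Σ(x_t−x̄)² = 115.9756
r_1 = -21.5849 / 115.9756 = -0.186

-0.186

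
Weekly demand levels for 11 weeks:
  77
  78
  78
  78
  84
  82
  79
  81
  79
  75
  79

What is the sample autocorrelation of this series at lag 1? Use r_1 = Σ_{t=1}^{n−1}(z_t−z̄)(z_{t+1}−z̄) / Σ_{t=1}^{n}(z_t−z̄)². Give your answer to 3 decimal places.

0.225

Mean z̄ = (77 + 78 + 78 + 78 + 84 + 82 + 79 + 81 + 79 + 75 + 79)/11 = 79.0909
Numerator Σ_{t=1}^{10}(z_t−z̄)(z_{t+1}−z̄) = 13.7190
Denominator Σ(z_t−z̄)² = 60.9091
r_1 = 13.7190 / 60.9091 = 0.225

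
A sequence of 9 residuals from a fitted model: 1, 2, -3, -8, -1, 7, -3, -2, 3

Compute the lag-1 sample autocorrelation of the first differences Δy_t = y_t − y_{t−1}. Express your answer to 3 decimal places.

-0.149

First differences Δy: 1, -5, -5, 7, 8, -10, 1, 5
Mean of differences = 0.2500
Numerator Σ(Δy_t−Δȳ)(Δy_{t+1}−Δȳ) = -43.0625
Denominator Σ(Δy_t−Δȳ)² = 289.5000
r_1(Δy) = -43.0625 / 289.5000 = -0.149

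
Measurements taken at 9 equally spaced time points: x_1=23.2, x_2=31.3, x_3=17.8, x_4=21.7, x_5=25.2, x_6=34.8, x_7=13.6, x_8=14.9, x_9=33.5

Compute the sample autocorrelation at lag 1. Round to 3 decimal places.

Mean x̄ = (23.2 + 31.3 + 17.8 + 21.7 + 25.2 + 34.8 + 13.6 + 14.9 + 33.5)/9 = 24.0000
Numerator Σ_{t=1}^{8}(x_t−x̄)(x_{t+1}−x̄) = -130.7700
Denominator Σ(x_t−x̄)² = 496.9600
r_1 = -130.7700 / 496.9600 = -0.263

-0.263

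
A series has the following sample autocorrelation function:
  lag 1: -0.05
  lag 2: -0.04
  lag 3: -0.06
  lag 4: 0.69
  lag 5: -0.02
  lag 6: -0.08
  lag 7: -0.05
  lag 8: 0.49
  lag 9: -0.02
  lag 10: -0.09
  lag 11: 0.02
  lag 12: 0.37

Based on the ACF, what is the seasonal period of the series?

4

The largest autocorrelation is r_4 = 0.69, with weaker echoes at lags 8 (0.49) and 12 (0.37); the remaining lags stay at or below 0.02.
The dominant spike at lag 4 indicates a seasonal period of 4.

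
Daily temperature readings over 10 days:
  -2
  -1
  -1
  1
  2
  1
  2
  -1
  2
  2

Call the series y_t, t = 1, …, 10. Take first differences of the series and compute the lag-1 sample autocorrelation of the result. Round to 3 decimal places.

First differences Δy: 1, 0, 2, 1, -1, 1, -3, 3, 0
Mean of differences = 0.4444
Numerator Σ(Δy_t−Δȳ)(Δy_{t+1}−Δȳ) = -13.5309
Denominator Σ(Δy_t−Δȳ)² = 24.2222
r_1(Δy) = -13.5309 / 24.2222 = -0.559

-0.559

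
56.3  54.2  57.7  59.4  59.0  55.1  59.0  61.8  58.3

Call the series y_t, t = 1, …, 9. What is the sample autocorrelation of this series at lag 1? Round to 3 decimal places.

Mean ȳ = (56.3 + 54.2 + 57.7 + 59.4 + 59.0 + 55.1 + 59.0 + 61.8 + 58.3)/9 = 57.8667
Numerator Σ_{t=1}^{8}(y_t−ȳ)(y_{t+1}−ȳ) = 7.7289
Denominator Σ(y_t−ȳ)² = 44.1600
r_1 = 7.7289 / 44.1600 = 0.175

0.175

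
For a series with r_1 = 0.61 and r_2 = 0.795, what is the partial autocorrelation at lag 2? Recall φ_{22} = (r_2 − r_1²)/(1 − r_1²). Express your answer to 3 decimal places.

φ_{22} = (r_2 − r_1²) / (1 − r_1²)
r_1² = (0.61)² = 0.3721
Numerator = 0.795 − 0.3721 = 0.4229; denominator = 1 − 0.3721 = 0.6279
φ_{22} = 0.4229 / 0.6279 = 0.674

0.674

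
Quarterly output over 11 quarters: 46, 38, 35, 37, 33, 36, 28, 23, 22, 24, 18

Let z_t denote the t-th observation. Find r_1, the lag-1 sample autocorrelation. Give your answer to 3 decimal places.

0.569

Mean z̄ = (46 + 38 + 35 + 37 + 33 + 36 + 28 + 23 + 22 + 24 + 18)/11 = 30.9091
Numerator Σ_{t=1}^{10}(z_t−z̄)(z_{t+1}−z̄) = 413.7190
Denominator Σ(z_t−z̄)² = 726.9091
r_1 = 413.7190 / 726.9091 = 0.569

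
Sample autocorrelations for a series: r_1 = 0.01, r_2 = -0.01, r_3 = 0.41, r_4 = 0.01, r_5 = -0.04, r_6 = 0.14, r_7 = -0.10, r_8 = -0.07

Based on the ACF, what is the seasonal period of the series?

The largest autocorrelation is r_3 = 0.41; the remaining lags stay at or below 0.14.
The dominant spike at lag 3 indicates a seasonal period of 3.

3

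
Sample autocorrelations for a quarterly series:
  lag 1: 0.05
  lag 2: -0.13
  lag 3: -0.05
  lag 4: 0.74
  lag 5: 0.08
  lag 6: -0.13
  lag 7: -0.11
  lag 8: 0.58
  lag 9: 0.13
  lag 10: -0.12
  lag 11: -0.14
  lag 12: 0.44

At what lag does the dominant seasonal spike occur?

4

The largest autocorrelation is r_4 = 0.74, with weaker echoes at lags 8 (0.58) and 12 (0.44); the remaining lags stay at or below 0.13.
The dominant spike at lag 4 indicates a seasonal period of 4.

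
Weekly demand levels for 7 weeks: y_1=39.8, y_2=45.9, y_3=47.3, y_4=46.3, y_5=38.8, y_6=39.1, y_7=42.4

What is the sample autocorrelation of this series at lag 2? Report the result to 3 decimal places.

Mean ȳ = (39.8 + 45.9 + 47.3 + 46.3 + 38.8 + 39.1 + 42.4)/7 = 42.8000
Deviations from mean: -3.0000, 3.1000, 4.5000, 3.5000, -4.0000, -3.7000, -0.4000
Numerator Σ_{t=1}^{5}(y_t−ȳ)(y_{t+2}−ȳ) = -32.0000
Denominator Σ(y_t−ȳ)² = 80.9600
r_2 = -32.0000 / 80.9600 = -0.395

-0.395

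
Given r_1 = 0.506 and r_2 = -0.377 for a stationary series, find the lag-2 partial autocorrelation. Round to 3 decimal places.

φ_{22} = (r_2 − r_1²) / (1 − r_1²)
r_1² = (0.506)² = 0.256036
Numerator = -0.377 − 0.2560 = -0.6330; denominator = 1 − 0.2560 = 0.7440
φ_{22} = -0.6330 / 0.7440 = -0.851

-0.851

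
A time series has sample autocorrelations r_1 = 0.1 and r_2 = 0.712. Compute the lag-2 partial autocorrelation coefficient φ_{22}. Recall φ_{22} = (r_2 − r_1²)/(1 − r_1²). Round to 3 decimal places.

φ_{22} = (r_2 − r_1²) / (1 − r_1²)
r_1² = (0.1)² = 0.01
Numerator = 0.712 − 0.0100 = 0.7020; denominator = 1 − 0.0100 = 0.9900
φ_{22} = 0.7020 / 0.9900 = 0.709

0.709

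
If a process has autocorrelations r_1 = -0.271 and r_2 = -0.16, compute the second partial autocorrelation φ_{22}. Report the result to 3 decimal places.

φ_{22} = (r_2 − r_1²) / (1 − r_1²)
r_1² = (-0.271)² = 0.073441
Numerator = -0.16 − 0.0734 = -0.2334; denominator = 1 − 0.0734 = 0.9266
φ_{22} = -0.2334 / 0.9266 = -0.252

-0.252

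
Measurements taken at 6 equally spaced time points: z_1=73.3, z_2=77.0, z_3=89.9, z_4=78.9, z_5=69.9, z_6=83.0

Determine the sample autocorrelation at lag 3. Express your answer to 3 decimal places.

Mean z̄ = (73.3 + 77.0 + 89.9 + 78.9 + 69.9 + 83.0)/6 = 78.6667
Deviations from mean: -5.3667, -1.6667, 11.2333, 0.2333, -8.7667, 4.3333
Σ(z_t−z̄)(z_{t+3}−z̄) = (-1.2522) + (14.6111) + (48.6778) = 62.0367
Denominator Σ(z_t−z̄)² = 253.4533
r_3 = 62.0367 / 253.4533 = 0.245

0.245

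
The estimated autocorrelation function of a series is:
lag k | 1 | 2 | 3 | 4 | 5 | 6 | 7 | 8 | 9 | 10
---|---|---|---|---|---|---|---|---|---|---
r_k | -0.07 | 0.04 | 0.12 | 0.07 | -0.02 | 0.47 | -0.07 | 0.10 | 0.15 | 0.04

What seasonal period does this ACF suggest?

The largest autocorrelation is r_6 = 0.47; the remaining lags stay at or below 0.15.
The dominant spike at lag 6 indicates a seasonal period of 6.

6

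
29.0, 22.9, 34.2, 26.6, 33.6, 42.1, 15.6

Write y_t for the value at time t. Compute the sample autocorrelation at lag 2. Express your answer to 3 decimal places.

-0.126

Mean ȳ = (29.0 + 22.9 + 34.2 + 26.6 + 33.6 + 42.1 + 15.6)/7 = 29.1429
Σ(y_t−ȳ)(y_{t+2}−ȳ) = (-0.7224) + (15.8747) + (22.5404) + (-32.9482) + (-60.3624) = -55.6180
Denominator Σ(y_t−ȳ)² = 442.1971
r_2 = -55.6180 / 442.1971 = -0.126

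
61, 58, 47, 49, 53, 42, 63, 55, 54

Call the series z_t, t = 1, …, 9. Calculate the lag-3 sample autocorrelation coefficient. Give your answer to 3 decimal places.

-0.026

Mean z̄ = (61 + 58 + 47 + 49 + 53 + 42 + 63 + 55 + 54)/9 = 53.5556
Σ(z_t−z̄)(z_{t+3}−z̄) = (-33.9136) + (-2.4691) + (75.7531) + (-43.0247) + (-0.8025) + (-5.1358) = -9.5926
Denominator Σ(z_t−z̄)² = 364.2222
r_3 = -9.5926 / 364.2222 = -0.026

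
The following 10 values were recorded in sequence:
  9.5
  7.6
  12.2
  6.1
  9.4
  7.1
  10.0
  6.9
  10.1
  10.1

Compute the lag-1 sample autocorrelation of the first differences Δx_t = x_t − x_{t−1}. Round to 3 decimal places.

First differences Δx: -1.9, 4.6, -6.1, 3.3, -2.3, 2.9, -3.1, 3.2, 0.0
Mean of differences = 0.0667
Numerator Σ(Δx_t−Δx̄)(Δx_{t+1}−Δx̄) = -90.2711
Denominator Σ(Δx_t−Δx̄)² = 106.3800
r_1(Δx) = -90.2711 / 106.3800 = -0.849

-0.849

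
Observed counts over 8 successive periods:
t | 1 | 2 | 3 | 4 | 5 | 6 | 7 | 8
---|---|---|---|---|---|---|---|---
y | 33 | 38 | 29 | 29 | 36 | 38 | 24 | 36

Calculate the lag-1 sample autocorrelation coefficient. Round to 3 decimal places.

-0.406

Mean ȳ = (33 + 38 + 29 + 29 + 36 + 38 + 24 + 36)/8 = 32.8750
Numerator Σ_{t=1}^{7}(y_t−ȳ)(y_{t+1}−ȳ) = -73.5156
Denominator Σ(y_t−ȳ)² = 180.8750
r_1 = -73.5156 / 180.8750 = -0.406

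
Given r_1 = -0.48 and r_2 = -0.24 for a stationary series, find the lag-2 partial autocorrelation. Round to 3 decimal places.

-0.611

φ_{22} = (r_2 − r_1²) / (1 − r_1²)
r_1² = (-0.48)² = 0.2304
Numerator = -0.24 − 0.2304 = -0.4704; denominator = 1 − 0.2304 = 0.7696
φ_{22} = -0.4704 / 0.7696 = -0.611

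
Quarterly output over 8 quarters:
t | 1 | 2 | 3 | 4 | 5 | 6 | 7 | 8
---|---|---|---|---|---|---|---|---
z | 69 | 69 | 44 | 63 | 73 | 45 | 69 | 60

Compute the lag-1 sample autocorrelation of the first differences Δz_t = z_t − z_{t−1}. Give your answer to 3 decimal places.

-0.578

First differences Δz: 0, -25, 19, 10, -28, 24, -9
Mean of differences = -1.2857
Numerator Σ(Δz_t−Δz̄)(Δz_{t+1}−Δz̄) = -1454.6531
Denominator Σ(Δz_t−Δz̄)² = 2515.4286
r_1(Δz) = -1454.6531 / 2515.4286 = -0.578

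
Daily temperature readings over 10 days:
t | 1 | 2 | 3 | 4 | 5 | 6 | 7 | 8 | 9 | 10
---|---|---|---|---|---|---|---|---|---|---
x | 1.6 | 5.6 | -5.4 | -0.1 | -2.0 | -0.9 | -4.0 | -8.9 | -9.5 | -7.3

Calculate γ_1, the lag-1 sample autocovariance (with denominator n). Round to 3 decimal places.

Mean x̄ = (1.6 + 5.6 − 5.4 − 0.1 − 2.0 − 0.9 − 4.0 − 8.9 − 9.5 − 7.3)/10 = -3.0900
Σ_{t=1}^{9}(x_t−x̄)(x_{t+1}−x̄) = 86.9439
γ_1 = 86.9439 / 10 = 8.694

8.694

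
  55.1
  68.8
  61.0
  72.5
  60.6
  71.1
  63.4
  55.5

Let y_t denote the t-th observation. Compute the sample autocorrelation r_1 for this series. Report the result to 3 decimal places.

-0.406

Mean ȳ = (55.1 + 68.8 + 61.0 + 72.5 + 60.6 + 71.1 + 63.4 + 55.5)/8 = 63.5000
Deviations from mean: -8.4000, 5.3000, -2.5000, 9.0000, -2.9000, 7.6000, -0.1000, -8.0000
Σ(y_t−ȳ)(y_{t+1}−ȳ) = (-44.5200) + (-13.2500) + (-22.5000) + (-26.1000) + (-22.0400) + (-0.7600) + (0.8000) = -128.3700
Denominator Σ(y_t−ȳ)² = 316.0800
r_1 = -128.3700 / 316.0800 = -0.406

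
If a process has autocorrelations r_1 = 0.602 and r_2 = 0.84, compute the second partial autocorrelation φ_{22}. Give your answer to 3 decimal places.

0.749

φ_{22} = (r_2 − r_1²) / (1 − r_1²)
r_1² = (0.602)² = 0.362404
Numerator = 0.84 − 0.3624 = 0.4776; denominator = 1 − 0.3624 = 0.6376
φ_{22} = 0.4776 / 0.6376 = 0.749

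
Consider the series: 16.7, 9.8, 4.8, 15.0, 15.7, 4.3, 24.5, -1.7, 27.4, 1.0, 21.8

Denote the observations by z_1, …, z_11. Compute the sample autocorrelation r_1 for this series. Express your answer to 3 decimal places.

-0.823

Mean z̄ = (16.7 + 9.8 + 4.8 + 15.0 + 15.7 + 4.3 + 24.5 − 1.7 + 27.4 + 1.0 + 21.8)/11 = 12.6636
Numerator Σ_{t=1}^{10}(z_t−z̄)(z_{t+1}−z̄) = -784.8322
Denominator Σ(z_t−z̄)² = 954.0455
r_1 = -784.8322 / 954.0455 = -0.823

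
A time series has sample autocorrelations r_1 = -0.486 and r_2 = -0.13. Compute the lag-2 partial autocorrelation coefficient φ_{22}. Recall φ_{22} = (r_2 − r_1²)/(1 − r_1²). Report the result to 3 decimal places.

φ_{22} = (r_2 − r_1²) / (1 − r_1²)
r_1² = (-0.486)² = 0.236196
Numerator = -0.13 − 0.2362 = -0.3662; denominator = 1 − 0.2362 = 0.7638
φ_{22} = -0.3662 / 0.7638 = -0.479

-0.479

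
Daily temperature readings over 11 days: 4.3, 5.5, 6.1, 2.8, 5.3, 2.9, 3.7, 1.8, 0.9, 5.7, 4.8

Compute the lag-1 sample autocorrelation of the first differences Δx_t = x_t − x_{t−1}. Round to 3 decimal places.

First differences Δx: 1.2, 0.6, -3.3, 2.5, -2.4, 0.8, -1.9, -0.9, 4.8, -0.9
Mean of differences = 0.0500
Numerator Σ(Δx_t−Δx̄)(Δx_{t+1}−Δx̄) = -25.8925
Denominator Σ(Δx_t−Δx̄)² = 53.5850
r_1(Δx) = -25.8925 / 53.5850 = -0.483

-0.483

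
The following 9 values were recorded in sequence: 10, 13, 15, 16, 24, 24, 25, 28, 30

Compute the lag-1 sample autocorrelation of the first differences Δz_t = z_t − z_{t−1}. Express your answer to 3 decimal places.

First differences Δz: 3, 2, 1, 8, 0, 1, 3, 2
Mean of differences = 2.5000
Numerator Σ(Δz_t−Δz̄)(Δz_{t+1}−Δz̄) = -18.7500
Denominator Σ(Δz_t−Δz̄)² = 42.0000
r_1(Δz) = -18.7500 / 42.0000 = -0.446

-0.446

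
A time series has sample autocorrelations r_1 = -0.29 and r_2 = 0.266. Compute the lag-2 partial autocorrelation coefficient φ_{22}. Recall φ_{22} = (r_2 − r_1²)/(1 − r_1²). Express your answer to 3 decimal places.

0.199

φ_{22} = (r_2 − r_1²) / (1 − r_1²)
r_1² = (-0.29)² = 0.0841
Numerator = 0.266 − 0.0841 = 0.1819; denominator = 1 − 0.0841 = 0.9159
φ_{22} = 0.1819 / 0.9159 = 0.199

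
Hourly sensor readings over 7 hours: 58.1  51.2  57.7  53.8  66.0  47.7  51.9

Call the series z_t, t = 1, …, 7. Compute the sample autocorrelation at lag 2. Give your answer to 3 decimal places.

0.068

Mean z̄ = (58.1 + 51.2 + 57.7 + 53.8 + 66.0 + 47.7 + 51.9)/7 = 55.2000
Deviations from mean: 2.9000, -4.0000, 2.5000, -1.4000, 10.8000, -7.5000, -3.3000
Σ(z_t−z̄)(z_{t+2}−z̄) = (7.2500) + (5.6000) + (27.0000) + (10.5000) + (-35.6400) = 14.7100
Denominator Σ(z_t−z̄)² = 216.4000
r_2 = 14.7100 / 216.4000 = 0.068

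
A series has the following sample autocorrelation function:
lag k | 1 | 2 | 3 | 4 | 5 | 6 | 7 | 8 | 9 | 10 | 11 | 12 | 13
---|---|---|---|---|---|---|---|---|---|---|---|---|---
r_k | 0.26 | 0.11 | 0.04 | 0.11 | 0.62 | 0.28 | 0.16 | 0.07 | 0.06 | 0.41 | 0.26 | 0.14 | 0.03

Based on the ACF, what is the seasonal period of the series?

5

The largest autocorrelation is r_5 = 0.62, with a weaker echo at lag 10 (0.41); the remaining lags stay at or below 0.28. The elevated value at lag 1 (0.26), dropping to 0.11 at lag 2, reflects decaying short-term dependence rather than seasonality.
The dominant spike at lag 5 indicates a seasonal period of 5.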